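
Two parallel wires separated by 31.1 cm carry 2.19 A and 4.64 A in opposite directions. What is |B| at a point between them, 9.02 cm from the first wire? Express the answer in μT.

Each long wire gives B = μ₀I/(2πd). Distances are d₁ = 0.0902 m and d₂ = 0.2208 m.
B₁ = 4.86×10⁻⁶ T, B₂ = 4.20×10⁻⁶ T.
Between antiparallel currents both contributions point the same way, so they add. B = B₁ + B₂ = 4.86×10⁻⁶ + 4.20×10⁻⁶ = 9.06×10⁻⁶ T.

B ≈ 9.06 μT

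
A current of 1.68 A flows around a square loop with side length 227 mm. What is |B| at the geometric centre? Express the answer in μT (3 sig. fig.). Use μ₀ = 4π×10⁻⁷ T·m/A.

B ≈ 8.37 μT

Each side is a finite straight segment at perpendicular distance d = a/(2 tan(π/4)) = 0.1135 m from the centre, with end-angles ±π/4.
One side contributes B₁ = (μ₀I/4πd)·2 sin(π/4) = 2.09×10⁻⁶ T.
All 4 sides add in the same direction: B = 4 × 2.09×10⁻⁶ = 8.37×10⁻⁶ T.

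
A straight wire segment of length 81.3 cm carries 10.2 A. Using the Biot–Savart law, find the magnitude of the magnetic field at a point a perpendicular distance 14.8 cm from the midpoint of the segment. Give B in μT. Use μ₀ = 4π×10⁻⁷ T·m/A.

B ≈ 13.0 μT

For a finite straight segment, B = (μ₀I/4πd)(sinθ₁ + sinθ₂), where θ₁, θ₂ are the angles from the perpendicular to each end.
The perpendicular from the point meets the wire at its midpoint, so each end is L/2 = 0.4065 m away along the wire.
sinθ₁ = 0.4065/√(0.4065²+0.148²) = 0.9397; sinθ₂ = 0.4065/√(0.4065²+0.148²) = 0.9397.
B = (4π×10⁻⁷ × 10.2) / (4π × 0.148) × (0.9397 + 0.9397) = 1.30×10⁻⁵ T.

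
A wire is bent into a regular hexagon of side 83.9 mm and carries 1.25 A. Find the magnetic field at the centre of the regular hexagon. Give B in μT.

Each side is a finite straight segment at perpendicular distance d = a/(2 tan(π/6)) = 0.07266 m from the centre, with end-angles ±π/6.
One side contributes B₁ = (μ₀I/4πd)·2 sin(π/6) = 1.72×10⁻⁶ T.
All 6 sides add in the same direction: B = 6 × 1.72×10⁻⁶ = 1.03×10⁻⁵ T.

B ≈ 10.3 μT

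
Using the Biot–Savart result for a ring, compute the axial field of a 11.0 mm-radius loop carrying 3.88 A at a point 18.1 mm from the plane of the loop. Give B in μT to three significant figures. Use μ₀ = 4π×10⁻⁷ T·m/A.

On the axis of a circular loop, B = μ₀IR² / [2(R²+z²)^(3/2)].
R² + z² = (0.011)² + (0.0181)² = 0.0004486 m², and (R²+z²)^(3/2) = 9.50×10⁻⁶ m³.
B = (4π×10⁻⁷ × 3.88 × 0.000121) / (2 × 9.50×10⁻⁶) = 3.10×10⁻⁵ T.

B ≈ 31.0 μT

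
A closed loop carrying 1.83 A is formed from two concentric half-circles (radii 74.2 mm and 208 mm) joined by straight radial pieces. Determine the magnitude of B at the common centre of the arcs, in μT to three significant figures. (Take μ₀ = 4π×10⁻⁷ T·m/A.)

B ≈ 4.98 μT

The radial connectors point toward the centre, so dl × r̂ = 0 and they contribute nothing.
Each semicircle gives μ₀I/(4R): inner arc 7.75×10⁻⁶ T, outer arc 2.76×10⁻⁶ T.
The two arcs carry current in opposite angular senses, so their fields oppose: B = |7.75×10⁻⁶ − 2.76×10⁻⁶| = 4.98×10⁻⁶ T.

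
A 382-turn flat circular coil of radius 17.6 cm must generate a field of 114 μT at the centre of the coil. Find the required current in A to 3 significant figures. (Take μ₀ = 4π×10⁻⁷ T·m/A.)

For an N-turn coil, B = Nμ₀I/(2R) with R = 0.176 m, so I = 2RB/(Nμ₀) = 2 × 0.176 × 1.14×10⁻⁴ / (382 × 4π×10⁻⁷) = 8.36×10⁻² A.

I ≈ 0.0836 A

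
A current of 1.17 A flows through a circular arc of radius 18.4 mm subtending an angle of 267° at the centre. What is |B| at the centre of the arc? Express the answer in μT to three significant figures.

The Biot–Savart field of a circular arc at its centre is B = μ₀Iφ/(4πR), with φ = 4.66 rad.
B = (4π×10⁻⁷ × 1.17 × 4.66) / (4π × 0.0184) = 2.96×10⁻⁵ T.

B ≈ 29.6 μT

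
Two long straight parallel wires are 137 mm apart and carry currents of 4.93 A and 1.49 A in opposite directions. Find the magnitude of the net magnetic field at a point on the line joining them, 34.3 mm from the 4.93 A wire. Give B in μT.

Each long wire gives B = μ₀I/(2πd). Distances are d₁ = 0.0343 m and d₂ = 0.1027 m.
B₁ = 2.87×10⁻⁵ T, B₂ = 2.90×10⁻⁶ T.
Between antiparallel currents both contributions point the same way, so they add. B = B₁ + B₂ = 2.87×10⁻⁵ + 2.90×10⁻⁶ = 3.16×10⁻⁵ T.

B ≈ 31.6 μT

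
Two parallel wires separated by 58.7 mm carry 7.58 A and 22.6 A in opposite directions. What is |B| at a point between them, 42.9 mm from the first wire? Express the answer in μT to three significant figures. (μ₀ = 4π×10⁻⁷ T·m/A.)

Each long wire gives B = μ₀I/(2πd). Distances are d₁ = 0.0429 m and d₂ = 0.0158 m.
B₁ = 3.53×10⁻⁵ T, B₂ = 2.86×10⁻⁴ T.
Between antiparallel currents both contributions point the same way, so they add. B = B₁ + B₂ = 3.53×10⁻⁵ + 2.86×10⁻⁴ = 3.21×10⁻⁴ T.

B ≈ 321 μT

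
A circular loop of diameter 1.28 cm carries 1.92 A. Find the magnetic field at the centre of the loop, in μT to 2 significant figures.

B ≈ 190 μT

At the centre of a circular loop the Biot–Savart law gives B = μ₀I/(2R) (so R = 0.0064 m).
B = (4π×10⁻⁷ × 1.92) / (2 × 0.0064) = 1.88×10⁻⁴ T.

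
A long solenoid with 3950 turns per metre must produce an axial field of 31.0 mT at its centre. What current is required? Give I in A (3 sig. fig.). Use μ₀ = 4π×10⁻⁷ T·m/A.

Inside a long solenoid B = μ₀nI with n = 3950 m⁻¹, so I = B/(μ₀n).
I = 3.10×10⁻² / (4π×10⁻⁷ × 3950) = 6.25 A.

I ≈ 6.25 A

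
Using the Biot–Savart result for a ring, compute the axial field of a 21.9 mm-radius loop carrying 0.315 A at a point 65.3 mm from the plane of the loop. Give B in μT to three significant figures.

On the axis of a circular loop, B = μ₀IR² / [2(R²+z²)^(3/2)].
R² + z² = (0.0219)² + (0.0653)² = 0.004744 m², and (R²+z²)^(3/2) = 3.27×10⁻⁴ m³.
B = (4π×10⁻⁷ × 0.315 × 0.0004796) / (2 × 3.27×10⁻⁴) = 2.91×10⁻⁷ T.

B ≈ 0.291 μT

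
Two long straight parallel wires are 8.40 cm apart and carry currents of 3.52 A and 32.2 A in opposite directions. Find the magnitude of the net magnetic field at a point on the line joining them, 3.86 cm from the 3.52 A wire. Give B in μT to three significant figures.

B ≈ 160 μT

Each long wire gives B = μ₀I/(2πd). Distances are d₁ = 0.0386 m and d₂ = 0.0454 m.
B₁ = 1.82×10⁻⁵ T, B₂ = 1.42×10⁻⁴ T.
Between antiparallel currents both contributions point the same way, so they add. B = B₁ + B₂ = 1.82×10⁻⁵ + 1.42×10⁻⁴ = 1.60×10⁻⁴ T.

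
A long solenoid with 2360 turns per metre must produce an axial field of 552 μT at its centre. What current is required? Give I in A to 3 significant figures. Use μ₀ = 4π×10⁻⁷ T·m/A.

I ≈ 0.186 A

Inside a long solenoid B = μ₀nI with n = 2360 m⁻¹, so I = B/(μ₀n).
I = 5.52×10⁻⁴ / (4π×10⁻⁷ × 2360) = 0.186 A.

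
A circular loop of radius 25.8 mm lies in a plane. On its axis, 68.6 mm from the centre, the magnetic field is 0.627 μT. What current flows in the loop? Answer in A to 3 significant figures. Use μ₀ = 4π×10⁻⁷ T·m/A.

On the axis of a loop, B = μ₀IR²/[2(R²+z²)^(3/2)], so I = 2B(R²+z²)^(3/2)/(μ₀R²).
R² + z² = 0.0006656 + 0.004706 = 0.005372 m²; raised to 3/2 gives 3.94×10⁻⁴ m³.
I = 2 × 6.27×10⁻⁷ × 3.94×10⁻⁴ / (1.26×10⁻⁶ × 0.0006656) = 0.590 A.

I ≈ 0.590 A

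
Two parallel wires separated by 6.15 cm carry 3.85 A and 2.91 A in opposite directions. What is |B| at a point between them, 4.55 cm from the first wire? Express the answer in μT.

Each long wire gives B = μ₀I/(2πd). Distances are d₁ = 0.0455 m and d₂ = 0.016 m.
B₁ = 1.69×10⁻⁵ T, B₂ = 3.64×10⁻⁵ T.
Between antiparallel currents both contributions point the same way, so they add. B = B₁ + B₂ = 1.69×10⁻⁵ + 3.64×10⁻⁵ = 5.33×10⁻⁵ T.

B ≈ 53.3 μT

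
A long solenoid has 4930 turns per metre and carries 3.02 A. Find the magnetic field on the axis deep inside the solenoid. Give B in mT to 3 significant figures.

B ≈ 18.7 mT

Inside a long solenoid, B = μ₀nI with n = 4930 turns/m.
B = 4π×10⁻⁷ × 4930 × 3.02 = 1.87×10⁻² T.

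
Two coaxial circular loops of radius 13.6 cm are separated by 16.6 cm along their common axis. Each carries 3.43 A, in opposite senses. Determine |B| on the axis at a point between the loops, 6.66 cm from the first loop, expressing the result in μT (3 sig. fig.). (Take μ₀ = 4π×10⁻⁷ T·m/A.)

Each loop contributes B = μ₀IR²/[2(R²+z²)^(3/2)] on the axis, with z measured from that loop.
Loop 1 (z = 0.0666 m): B₁ = 1.15×10⁻⁵ T. Loop 2 (z = 0.0994 m): B₂ = 8.34×10⁻⁶ T.
The fields oppose: B = |B₁ − B₂| = 3.14×10⁻⁶ T.

B ≈ 3.14 μT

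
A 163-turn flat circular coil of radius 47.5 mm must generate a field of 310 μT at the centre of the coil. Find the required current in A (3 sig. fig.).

I ≈ 0.144 A

For an N-turn coil, B = Nμ₀I/(2R) with R = 0.0475 m, so I = 2RB/(Nμ₀) = 2 × 0.0475 × 3.10×10⁻⁴ / (163 × 4π×10⁻⁷) = 0.144 A.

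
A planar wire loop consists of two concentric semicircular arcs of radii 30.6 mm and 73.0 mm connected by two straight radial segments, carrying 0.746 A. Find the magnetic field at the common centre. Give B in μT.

B ≈ 4.45 μT

The radial connectors point toward the centre, so dl × r̂ = 0 and they contribute nothing.
Each semicircle gives μ₀I/(4R): inner arc 7.66×10⁻⁶ T, outer arc 3.21×10⁻⁶ T.
The two arcs carry current in opposite angular senses, so their fields oppose: B = |7.66×10⁻⁶ − 3.21×10⁻⁶| = 4.45×10⁻⁶ T.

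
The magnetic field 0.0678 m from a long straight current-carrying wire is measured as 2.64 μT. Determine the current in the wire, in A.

I ≈ 0.895 A

For a long straight wire B = μ₀I/(2πd), so I = 2πdB/μ₀.
I = 2π × 0.0678 × 2.64×10⁻⁶ / (4π×10⁻⁷) = 0.895 A.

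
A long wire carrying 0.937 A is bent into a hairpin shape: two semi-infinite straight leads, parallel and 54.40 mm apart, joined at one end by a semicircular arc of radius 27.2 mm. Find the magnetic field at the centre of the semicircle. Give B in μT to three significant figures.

B ≈ 17.7 μT

The semicircular arc contributes B_arc = μ₀I·π/(4πR) = μ₀I/(4R) = 1.08×10⁻⁵ T.
Each semi-infinite lead is at perpendicular distance R = 0.0272 m from the centre, with the perpendicular foot at its near end, so it contributes μ₀I/(4πR); both point the same way, together 6.89×10⁻⁶ T.
Arc and leads all point the same direction: B = 1.08×10⁻⁵ + 6.89×10⁻⁶ = 1.77×10⁻⁵ T.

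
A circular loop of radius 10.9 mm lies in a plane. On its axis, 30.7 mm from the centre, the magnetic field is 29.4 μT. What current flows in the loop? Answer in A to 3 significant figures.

I ≈ 13.6 A

On the axis of a loop, B = μ₀IR²/[2(R²+z²)^(3/2)], so I = 2B(R²+z²)^(3/2)/(μ₀R²).
R² + z² = 0.0001188 + 0.0009425 = 0.001061 m²; raised to 3/2 gives 3.46×10⁻⁵ m³.
I = 2 × 2.94×10⁻⁵ × 3.46×10⁻⁵ / (1.26×10⁻⁶ × 0.0001188) = 13.6 A.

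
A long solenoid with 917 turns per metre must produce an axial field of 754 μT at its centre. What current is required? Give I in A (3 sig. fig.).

Inside a long solenoid B = μ₀nI with n = 917 m⁻¹, so I = B/(μ₀n).
I = 7.54×10⁻⁴ / (4π×10⁻⁷ × 917) = 0.654 A.

I ≈ 0.654 A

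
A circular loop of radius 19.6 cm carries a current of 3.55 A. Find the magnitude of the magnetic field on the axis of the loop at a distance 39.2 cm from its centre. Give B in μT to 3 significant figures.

On the axis of a circular loop, B = μ₀IR² / [2(R²+z²)^(3/2)].
R² + z² = (0.196)² + (0.392)² = 0.1921 m², and (R²+z²)^(3/2) = 8.42×10⁻² m³.
B = (4π×10⁻⁷ × 3.55 × 0.03842) / (2 × 8.42×10⁻²) = 1.02×10⁻⁶ T.

B ≈ 1.02 μT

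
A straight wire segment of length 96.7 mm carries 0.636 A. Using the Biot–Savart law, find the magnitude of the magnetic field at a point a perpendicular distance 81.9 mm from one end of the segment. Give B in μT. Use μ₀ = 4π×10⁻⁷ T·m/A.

B ≈ 0.593 μT

For a finite straight segment, B = (μ₀I/4πd)(sinθ₁ + sinθ₂), where θ₁, θ₂ are the angles from the perpendicular to each end.
The perpendicular foot is at one end, so the two end-offsets along the wire are 0 and L = 0.0967 m.
sinθ₁ = 0/√(0²+0.0819²) = 0.0000; sinθ₂ = 0.0967/√(0.0967²+0.0819²) = 0.7631.
B = (4π×10⁻⁷ × 0.636) / (4π × 0.0819) × (0.0000 + 0.7631) = 5.93×10⁻⁷ T.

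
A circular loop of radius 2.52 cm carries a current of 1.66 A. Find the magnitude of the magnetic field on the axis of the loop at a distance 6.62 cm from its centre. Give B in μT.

On the axis of a circular loop, B = μ₀IR² / [2(R²+z²)^(3/2)].
R² + z² = (0.0252)² + (0.0662)² = 0.005017 m², and (R²+z²)^(3/2) = 3.55×10⁻⁴ m³.
B = (4π×10⁻⁷ × 1.66 × 0.000635) / (2 × 3.55×10⁻⁴) = 1.86×10⁻⁶ T.

B ≈ 1.86 μT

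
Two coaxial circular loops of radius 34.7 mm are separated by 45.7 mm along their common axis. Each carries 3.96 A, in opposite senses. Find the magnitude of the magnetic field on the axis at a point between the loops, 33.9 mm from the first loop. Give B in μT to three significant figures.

Each loop contributes B = μ₀IR²/[2(R²+z²)^(3/2)] on the axis, with z measured from that loop.
Loop 1 (z = 0.0339 m): B₁ = 2.62×10⁻⁵ T. Loop 2 (z = 0.0118 m): B₂ = 6.08×10⁻⁵ T.
The fields oppose: B = |B₁ − B₂| = 3.46×10⁻⁵ T.

B ≈ 34.6 μT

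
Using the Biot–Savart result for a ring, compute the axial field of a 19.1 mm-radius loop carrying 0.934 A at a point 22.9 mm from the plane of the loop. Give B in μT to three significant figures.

On the axis of a circular loop, B = μ₀IR² / [2(R²+z²)^(3/2)].
R² + z² = (0.0191)² + (0.0229)² = 0.0008892 m², and (R²+z²)^(3/2) = 2.65×10⁻⁵ m³.
B = (4π×10⁻⁷ × 0.934 × 0.0003648) / (2 × 2.65×10⁻⁵) = 8.07×10⁻⁶ T.

B ≈ 8.07 μT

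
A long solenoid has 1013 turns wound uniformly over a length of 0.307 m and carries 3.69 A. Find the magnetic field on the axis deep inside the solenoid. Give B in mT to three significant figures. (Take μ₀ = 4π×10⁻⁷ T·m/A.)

B ≈ 15.3 mT

Inside a long solenoid, B = μ₀nI with n = 3300 turns/m.
B = 4π×10⁻⁷ × 3300 × 3.69 = 1.53×10⁻² T.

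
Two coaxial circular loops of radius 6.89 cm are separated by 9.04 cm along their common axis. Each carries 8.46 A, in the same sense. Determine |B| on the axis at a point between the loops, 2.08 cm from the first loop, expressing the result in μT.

Each loop contributes B = μ₀IR²/[2(R²+z²)^(3/2)] on the axis, with z measured from that loop.
Loop 1 (z = 0.0208 m): B₁ = 6.77×10⁻⁵ T. Loop 2 (z = 0.0696 m): B₂ = 2.69×10⁻⁵ T.
The fields add: B = B₁ + B₂ = 9.46×10⁻⁵ T.

B ≈ 94.6 μT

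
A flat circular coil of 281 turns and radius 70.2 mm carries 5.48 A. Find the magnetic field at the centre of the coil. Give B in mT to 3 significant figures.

B ≈ 13.8 mT

For an N-turn flat coil, B = Nμ₀I/(2R) with R = 0.0702 m.
B = 281 × 4.90×10⁻⁵ T = 1.38×10⁻² T.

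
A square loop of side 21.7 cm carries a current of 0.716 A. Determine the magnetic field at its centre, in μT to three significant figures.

B ≈ 3.73 μT

Each side is a finite straight segment at perpendicular distance d = a/(2 tan(π/4)) = 0.1085 m from the centre, with end-angles ±π/4.
One side contributes B₁ = (μ₀I/4πd)·2 sin(π/4) = 9.33×10⁻⁷ T.
All 4 sides add in the same direction: B = 4 × 9.33×10⁻⁷ = 3.73×10⁻⁶ T.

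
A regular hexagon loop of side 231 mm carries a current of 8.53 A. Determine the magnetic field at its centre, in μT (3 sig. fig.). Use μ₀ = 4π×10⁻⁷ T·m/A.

Each side is a finite straight segment at perpendicular distance d = a/(2 tan(π/6)) = 0.2001 m from the centre, with end-angles ±π/6.
One side contributes B₁ = (μ₀I/4πd)·2 sin(π/6) = 4.26×10⁻⁶ T.
All 6 sides add in the same direction: B = 6 × 4.26×10⁻⁶ = 2.56×10⁻⁵ T.

B ≈ 25.6 μT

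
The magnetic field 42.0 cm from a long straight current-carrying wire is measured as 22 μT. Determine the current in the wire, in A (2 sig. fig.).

I ≈ 46 A

For a long straight wire B = μ₀I/(2πd), so I = 2πdB/μ₀.
I = 2π × 0.42 × 2.20×10⁻⁵ / (4π×10⁻⁷) = 46.2 A.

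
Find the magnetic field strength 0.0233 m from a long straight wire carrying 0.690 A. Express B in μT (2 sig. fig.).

For an infinitely long straight wire, B = μ₀I/(2πd).
B = (4π×10⁻⁷ × 0.690) / (2π × 0.0233) = 5.92×10⁻⁶ T.

B ≈ 5.9 μT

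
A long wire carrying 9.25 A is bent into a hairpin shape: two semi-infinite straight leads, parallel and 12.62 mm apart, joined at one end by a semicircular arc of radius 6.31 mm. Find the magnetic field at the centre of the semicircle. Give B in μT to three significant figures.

B ≈ 754 μT

The semicircular arc contributes B_arc = μ₀I·π/(4πR) = μ₀I/(4R) = 4.61×10⁻⁴ T.
Each semi-infinite lead is at perpendicular distance R = 0.00631 m from the centre, with the perpendicular foot at its near end, so it contributes μ₀I/(4πR); both point the same way, together 2.93×10⁻⁴ T.
Arc and leads all point the same direction: B = 4.61×10⁻⁴ + 2.93×10⁻⁴ = 7.54×10⁻⁴ T.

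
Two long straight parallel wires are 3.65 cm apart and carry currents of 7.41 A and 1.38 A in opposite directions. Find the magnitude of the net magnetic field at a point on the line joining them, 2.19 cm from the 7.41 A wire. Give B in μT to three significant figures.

Each long wire gives B = μ₀I/(2πd). Distances are d₁ = 0.0219 m and d₂ = 0.0146 m.
B₁ = 6.77×10⁻⁵ T, B₂ = 1.89×10⁻⁵ T.
Between antiparallel currents both contributions point the same way, so they add. B = B₁ + B₂ = 6.77×10⁻⁵ + 1.89×10⁻⁵ = 8.66×10⁻⁵ T.

B ≈ 86.6 μT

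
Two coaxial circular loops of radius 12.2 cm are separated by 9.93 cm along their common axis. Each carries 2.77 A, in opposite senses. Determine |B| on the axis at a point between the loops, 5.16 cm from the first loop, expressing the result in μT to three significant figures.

Each loop contributes B = μ₀IR²/[2(R²+z²)^(3/2)] on the axis, with z measured from that loop.
Loop 1 (z = 0.0516 m): B₁ = 1.11×10⁻⁵ T. Loop 2 (z = 0.0477 m): B₂ = 1.15×10⁻⁵ T.
The fields oppose: B = |B₁ − B₂| = 3.79×10⁻⁷ T.

B ≈ 0.379 μT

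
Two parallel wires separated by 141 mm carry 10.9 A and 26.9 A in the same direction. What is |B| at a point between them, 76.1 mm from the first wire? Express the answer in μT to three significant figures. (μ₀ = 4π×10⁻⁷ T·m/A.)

Each long wire gives B = μ₀I/(2πd). Distances are d₁ = 0.0761 m and d₂ = 0.0649 m.
B₁ = 2.86×10⁻⁵ T, B₂ = 8.29×10⁻⁵ T.
Between parallel currents the two contributions point in opposite directions, so they subtract. B = |B₁ − B₂| = |2.86×10⁻⁵ − 8.29×10⁻⁵| = 5.43×10⁻⁵ T.

B ≈ 54.3 μT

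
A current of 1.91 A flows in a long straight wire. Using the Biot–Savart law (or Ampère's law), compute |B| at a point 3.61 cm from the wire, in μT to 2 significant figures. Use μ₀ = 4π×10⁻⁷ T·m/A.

B ≈ 11 μT

For an infinitely long straight wire, B = μ₀I/(2πd).
B = (4π×10⁻⁷ × 1.91) / (2π × 0.0361) = 1.06×10⁻⁵ T.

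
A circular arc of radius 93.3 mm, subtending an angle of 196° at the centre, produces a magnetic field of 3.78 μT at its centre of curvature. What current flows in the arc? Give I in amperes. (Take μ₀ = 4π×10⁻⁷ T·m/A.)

For a circular arc, B = μ₀Iφ/(4πR) with φ in radians; here φ = 3.421 rad.
So I = 4πRB/(μ₀φ) = 4π × 0.0933 × 3.78×10⁻⁶ / (4π×10⁻⁷ × 3.421) = 1.03 A.

I ≈ 1.03 A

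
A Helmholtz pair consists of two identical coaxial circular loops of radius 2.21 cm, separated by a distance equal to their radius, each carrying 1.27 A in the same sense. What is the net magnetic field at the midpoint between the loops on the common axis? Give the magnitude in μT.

B ≈ 51.7 μT

Each loop contributes B = μ₀IR²/[2(R²+z²)^(3/2)] on the axis, with z measured from that loop.
Loop 1 (z = 0.01105 m): B₁ = 2.58×10⁻⁵ T. Loop 2 (z = 0.01105 m): B₂ = 2.58×10⁻⁵ T.
The fields add: B = B₁ + B₂ = 5.17×10⁻⁵ T.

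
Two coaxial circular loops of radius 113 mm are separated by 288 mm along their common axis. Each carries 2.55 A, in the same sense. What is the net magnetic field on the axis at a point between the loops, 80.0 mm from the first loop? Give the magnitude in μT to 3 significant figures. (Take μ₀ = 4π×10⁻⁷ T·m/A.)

Each loop contributes B = μ₀IR²/[2(R²+z²)^(3/2)] on the axis, with z measured from that loop.
Loop 1 (z = 0.08 m): B₁ = 7.71×10⁻⁶ T. Loop 2 (z = 0.208 m): B₂ = 1.54×10⁻⁶ T.
The fields add: B = B₁ + B₂ = 9.25×10⁻⁶ T.

B ≈ 9.25 μT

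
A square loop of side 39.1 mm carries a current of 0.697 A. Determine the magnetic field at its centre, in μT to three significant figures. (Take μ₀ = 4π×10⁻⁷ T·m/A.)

B ≈ 20.2 μT

Each side is a finite straight segment at perpendicular distance d = a/(2 tan(π/4)) = 0.01955 m from the centre, with end-angles ±π/4.
One side contributes B₁ = (μ₀I/4πd)·2 sin(π/4) = 5.04×10⁻⁶ T.
All 4 sides add in the same direction: B = 4 × 5.04×10⁻⁶ = 2.02×10⁻⁵ T.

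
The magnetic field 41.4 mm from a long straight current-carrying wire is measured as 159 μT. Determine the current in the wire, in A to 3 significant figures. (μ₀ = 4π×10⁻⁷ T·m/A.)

I ≈ 32.9 A

For a long straight wire B = μ₀I/(2πd), so I = 2πdB/μ₀.
I = 2π × 0.0414 × 1.59×10⁻⁴ / (4π×10⁻⁷) = 32.9 A.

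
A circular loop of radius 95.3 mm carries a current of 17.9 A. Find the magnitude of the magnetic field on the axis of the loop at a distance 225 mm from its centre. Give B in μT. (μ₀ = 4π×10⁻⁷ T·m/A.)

B ≈ 7.00 μT

On the axis of a circular loop, B = μ₀IR² / [2(R²+z²)^(3/2)].
R² + z² = (0.0953)² + (0.225)² = 0.05971 m², and (R²+z²)^(3/2) = 1.46×10⁻² m³.
B = (4π×10⁻⁷ × 17.9 × 0.009082) / (2 × 1.46×10⁻²) = 7.00×10⁻⁶ T.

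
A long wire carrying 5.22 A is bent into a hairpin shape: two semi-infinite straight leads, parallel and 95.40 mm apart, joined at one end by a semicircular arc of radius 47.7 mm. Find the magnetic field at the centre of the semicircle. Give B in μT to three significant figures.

B ≈ 56.3 μT

The semicircular arc contributes B_arc = μ₀I·π/(4πR) = μ₀I/(4R) = 3.44×10⁻⁵ T.
Each semi-infinite lead is at perpendicular distance R = 0.0477 m from the centre, with the perpendicular foot at its near end, so it contributes μ₀I/(4πR); both point the same way, together 2.19×10⁻⁵ T.
Arc and leads all point the same direction: B = 3.44×10⁻⁵ + 2.19×10⁻⁵ = 5.63×10⁻⁵ T.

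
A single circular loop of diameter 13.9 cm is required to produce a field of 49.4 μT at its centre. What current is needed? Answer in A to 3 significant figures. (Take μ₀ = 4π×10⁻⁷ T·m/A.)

I ≈ 5.46 A

At the centre of a circular loop B = μ₀I/(2R), so I = 2RB/μ₀.
With R = 0.0695 m, I = 2 × 0.0695 × 4.94×10⁻⁵ / (4π×10⁻⁷) = 5.46 A.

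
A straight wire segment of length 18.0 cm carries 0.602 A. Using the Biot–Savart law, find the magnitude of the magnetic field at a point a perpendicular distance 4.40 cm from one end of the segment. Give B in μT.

B ≈ 1.33 μT

For a finite straight segment, B = (μ₀I/4πd)(sinθ₁ + sinθ₂), where θ₁, θ₂ are the angles from the perpendicular to each end.
The perpendicular foot is at one end, so the two end-offsets along the wire are 0 and L = 0.18 m.
sinθ₁ = 0/√(0²+0.044²) = 0.0000; sinθ₂ = 0.18/√(0.18²+0.044²) = 0.9714.
B = (4π×10⁻⁷ × 0.602) / (4π × 0.044) × (0.0000 + 0.9714) = 1.33×10⁻⁶ T.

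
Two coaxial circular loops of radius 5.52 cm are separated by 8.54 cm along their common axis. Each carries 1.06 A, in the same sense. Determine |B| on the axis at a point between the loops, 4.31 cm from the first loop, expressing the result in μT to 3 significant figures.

Each loop contributes B = μ₀IR²/[2(R²+z²)^(3/2)] on the axis, with z measured from that loop.
Loop 1 (z = 0.0431 m): B₁ = 5.91×10⁻⁶ T. Loop 2 (z = 0.0423 m): B₂ = 6.03×10⁻⁶ T.
The fields add: B = B₁ + B₂ = 1.19×10⁻⁵ T.

B ≈ 11.9 μT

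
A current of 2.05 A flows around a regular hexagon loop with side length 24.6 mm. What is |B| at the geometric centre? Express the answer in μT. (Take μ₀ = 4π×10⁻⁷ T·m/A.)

Each side is a finite straight segment at perpendicular distance d = a/(2 tan(π/6)) = 0.0213 m from the centre, with end-angles ±π/6.
One side contributes B₁ = (μ₀I/4πd)·2 sin(π/6) = 9.62×10⁻⁶ T.
All 6 sides add in the same direction: B = 6 × 9.62×10⁻⁶ = 5.77×10⁻⁵ T.

B ≈ 57.7 μT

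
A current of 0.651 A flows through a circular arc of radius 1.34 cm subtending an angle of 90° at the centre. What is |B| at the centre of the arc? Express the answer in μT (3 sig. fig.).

The Biot–Savart field of a circular arc at its centre is B = μ₀Iφ/(4πR), with φ = 1.571 rad.
B = (4π×10⁻⁷ × 0.651 × 1.571) / (4π × 0.0134) = 7.63×10⁻⁶ T.

B ≈ 7.63 μT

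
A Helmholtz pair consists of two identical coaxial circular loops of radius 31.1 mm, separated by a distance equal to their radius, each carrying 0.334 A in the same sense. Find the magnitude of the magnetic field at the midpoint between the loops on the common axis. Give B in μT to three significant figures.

B ≈ 9.66 μT

Each loop contributes B = μ₀IR²/[2(R²+z²)^(3/2)] on the axis, with z measured from that loop.
Loop 1 (z = 0.01555 m): B₁ = 4.83×10⁻⁶ T. Loop 2 (z = 0.01555 m): B₂ = 4.83×10⁻⁶ T.
The fields add: B = B₁ + B₂ = 9.66×10⁻⁶ T.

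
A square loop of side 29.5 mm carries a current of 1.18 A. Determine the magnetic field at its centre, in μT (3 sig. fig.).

Each side is a finite straight segment at perpendicular distance d = a/(2 tan(π/4)) = 0.01475 m from the centre, with end-angles ±π/4.
One side contributes B₁ = (μ₀I/4πd)·2 sin(π/4) = 1.13×10⁻⁵ T.
All 4 sides add in the same direction: B = 4 × 1.13×10⁻⁵ = 4.53×10⁻⁵ T.

B ≈ 45.3 μT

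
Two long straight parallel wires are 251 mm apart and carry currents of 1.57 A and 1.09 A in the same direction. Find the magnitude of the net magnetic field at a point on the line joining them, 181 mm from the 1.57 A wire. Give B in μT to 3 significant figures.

Each long wire gives B = μ₀I/(2πd). Distances are d₁ = 0.181 m and d₂ = 0.07 m.
B₁ = 1.73×10⁻⁶ T, B₂ = 3.11×10⁻⁶ T.
Between parallel currents the two contributions point in opposite directions, so they subtract. B = |B₁ − B₂| = |1.73×10⁻⁶ − 3.11×10⁻⁶| = 1.38×10⁻⁶ T.

B ≈ 1.38 μT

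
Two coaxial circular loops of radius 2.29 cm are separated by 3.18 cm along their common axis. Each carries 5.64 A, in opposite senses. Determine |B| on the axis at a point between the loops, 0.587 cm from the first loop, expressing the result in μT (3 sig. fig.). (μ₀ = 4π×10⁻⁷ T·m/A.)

Each loop contributes B = μ₀IR²/[2(R²+z²)^(3/2)] on the axis, with z measured from that loop.
Loop 1 (z = 0.00587 m): B₁ = 1.41×10⁻⁴ T. Loop 2 (z = 0.02593 m): B₂ = 4.49×10⁻⁵ T.
The fields oppose: B = |B₁ − B₂| = 9.58×10⁻⁵ T.

B ≈ 95.8 μT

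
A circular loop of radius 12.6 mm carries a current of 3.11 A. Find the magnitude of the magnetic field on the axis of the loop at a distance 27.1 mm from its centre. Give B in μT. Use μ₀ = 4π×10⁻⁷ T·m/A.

B ≈ 11.6 μT

On the axis of a circular loop, B = μ₀IR² / [2(R²+z²)^(3/2)].
R² + z² = (0.0126)² + (0.0271)² = 0.0008932 m², and (R²+z²)^(3/2) = 2.67×10⁻⁵ m³.
B = (4π×10⁻⁷ × 3.11 × 0.0001588) / (2 × 2.67×10⁻⁵) = 1.16×10⁻⁵ T.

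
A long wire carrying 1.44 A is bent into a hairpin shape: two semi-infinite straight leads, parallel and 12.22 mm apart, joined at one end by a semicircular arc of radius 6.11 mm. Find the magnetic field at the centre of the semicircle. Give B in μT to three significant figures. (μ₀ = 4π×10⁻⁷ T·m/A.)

The semicircular arc contributes B_arc = μ₀I·π/(4πR) = μ₀I/(4R) = 7.40×10⁻⁵ T.
Each semi-infinite lead is at perpendicular distance R = 0.00611 m from the centre, with the perpendicular foot at its near end, so it contributes μ₀I/(4πR); both point the same way, together 4.71×10⁻⁵ T.
Arc and leads all point the same direction: B = 7.40×10⁻⁵ + 4.71×10⁻⁵ = 1.21×10⁻⁴ T.

B ≈ 121 μT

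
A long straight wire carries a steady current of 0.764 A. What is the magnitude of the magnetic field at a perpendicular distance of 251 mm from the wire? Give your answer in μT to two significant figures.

B ≈ 0.61 μT

For an infinitely long straight wire, B = μ₀I/(2πd).
B = (4π×10⁻⁷ × 0.764) / (2π × 0.251) = 6.09×10⁻⁷ T.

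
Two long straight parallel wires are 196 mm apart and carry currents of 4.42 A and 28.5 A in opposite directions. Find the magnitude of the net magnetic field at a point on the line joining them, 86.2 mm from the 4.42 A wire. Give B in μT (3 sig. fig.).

Each long wire gives B = μ₀I/(2πd). Distances are d₁ = 0.0862 m and d₂ = 0.1098 m.
B₁ = 1.03×10⁻⁵ T, B₂ = 5.19×10⁻⁵ T.
Between antiparallel currents both contributions point the same way, so they add. B = B₁ + B₂ = 1.03×10⁻⁵ + 5.19×10⁻⁵ = 6.22×10⁻⁵ T.

B ≈ 62.2 μT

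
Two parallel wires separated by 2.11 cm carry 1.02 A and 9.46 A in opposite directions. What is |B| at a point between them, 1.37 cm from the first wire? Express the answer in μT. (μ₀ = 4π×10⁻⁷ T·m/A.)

Each long wire gives B = μ₀I/(2πd). Distances are d₁ = 0.0137 m and d₂ = 0.0074 m.
B₁ = 1.49×10⁻⁵ T, B₂ = 2.56×10⁻⁴ T.
Between antiparallel currents both contributions point the same way, so they add. B = B₁ + B₂ = 1.49×10⁻⁵ + 2.56×10⁻⁴ = 2.71×10⁻⁴ T.

B ≈ 271 μT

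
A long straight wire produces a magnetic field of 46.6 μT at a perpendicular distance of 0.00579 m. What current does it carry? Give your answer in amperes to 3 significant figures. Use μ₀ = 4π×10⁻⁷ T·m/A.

For a long straight wire B = μ₀I/(2πd), so I = 2πdB/μ₀.
I = 2π × 0.00579 × 4.66×10⁻⁵ / (4π×10⁻⁷) = 1.35 A.

I ≈ 1.35 A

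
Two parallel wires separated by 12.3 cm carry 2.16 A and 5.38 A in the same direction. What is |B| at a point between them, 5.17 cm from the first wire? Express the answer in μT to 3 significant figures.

B ≈ 6.74 μT

Each long wire gives B = μ₀I/(2πd). Distances are d₁ = 0.0517 m and d₂ = 0.0713 m.
B₁ = 8.36×10⁻⁶ T, B₂ = 1.51×10⁻⁵ T.
Between parallel currents the two contributions point in opposite directions, so they subtract. B = |B₁ − B₂| = |8.36×10⁻⁶ − 1.51×10⁻⁵| = 6.74×10⁻⁶ T.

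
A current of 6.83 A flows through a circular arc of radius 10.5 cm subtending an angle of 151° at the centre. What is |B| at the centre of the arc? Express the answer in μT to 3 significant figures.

B ≈ 17.1 μT

The Biot–Savart field of a circular arc at its centre is B = μ₀Iφ/(4πR), with φ = 2.635 rad.
B = (4π×10⁻⁷ × 6.83 × 2.635) / (4π × 0.105) = 1.71×10⁻⁵ T.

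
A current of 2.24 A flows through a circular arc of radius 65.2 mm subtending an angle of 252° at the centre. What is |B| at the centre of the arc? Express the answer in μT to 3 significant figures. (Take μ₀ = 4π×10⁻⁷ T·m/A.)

The Biot–Savart field of a circular arc at its centre is B = μ₀Iφ/(4πR), with φ = 4.398 rad.
B = (4π×10⁻⁷ × 2.24 × 4.398) / (4π × 0.0652) = 1.51×10⁻⁵ T.

B ≈ 15.1 μT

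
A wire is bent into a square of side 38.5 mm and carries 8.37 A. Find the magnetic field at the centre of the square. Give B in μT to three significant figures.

B ≈ 246 μT

Each side is a finite straight segment at perpendicular distance d = a/(2 tan(π/4)) = 0.01925 m from the centre, with end-angles ±π/4.
One side contributes B₁ = (μ₀I/4πd)·2 sin(π/4) = 6.15×10⁻⁵ T.
All 4 sides add in the same direction: B = 4 × 6.15×10⁻⁵ = 2.46×10⁻⁴ T.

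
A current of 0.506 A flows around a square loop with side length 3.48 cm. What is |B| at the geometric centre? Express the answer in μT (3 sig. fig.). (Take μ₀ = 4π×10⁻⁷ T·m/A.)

Each side is a finite straight segment at perpendicular distance d = a/(2 tan(π/4)) = 0.0174 m from the centre, with end-angles ±π/4.
One side contributes B₁ = (μ₀I/4πd)·2 sin(π/4) = 4.11×10⁻⁶ T.
All 4 sides add in the same direction: B = 4 × 4.11×10⁻⁶ = 1.65×10⁻⁵ T.

B ≈ 16.5 μT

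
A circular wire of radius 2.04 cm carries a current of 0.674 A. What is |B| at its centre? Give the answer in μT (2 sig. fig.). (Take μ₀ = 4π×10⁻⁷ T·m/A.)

B ≈ 21 μT

At the centre of a circular loop the Biot–Savart law gives B = μ₀I/(2R).
B = (4π×10⁻⁷ × 0.674) / (2 × 0.0204) = 2.08×10⁻⁵ T.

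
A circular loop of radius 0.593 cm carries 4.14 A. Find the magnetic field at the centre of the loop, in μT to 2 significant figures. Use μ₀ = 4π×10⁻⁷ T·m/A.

B ≈ 440 μT

At the centre of a circular loop the Biot–Savart law gives B = μ₀I/(2R).
B = (4π×10⁻⁷ × 4.14) / (2 × 0.00593) = 4.39×10⁻⁴ T.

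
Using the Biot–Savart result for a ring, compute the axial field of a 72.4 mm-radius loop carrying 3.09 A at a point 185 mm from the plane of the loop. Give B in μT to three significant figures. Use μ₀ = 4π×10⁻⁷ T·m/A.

B ≈ 1.30 μT

On the axis of a circular loop, B = μ₀IR² / [2(R²+z²)^(3/2)].
R² + z² = (0.0724)² + (0.185)² = 0.03947 m², and (R²+z²)^(3/2) = 7.84×10⁻³ m³.
B = (4π×10⁻⁷ × 3.09 × 0.005242) / (2 × 7.84×10⁻³) = 1.30×10⁻⁶ T.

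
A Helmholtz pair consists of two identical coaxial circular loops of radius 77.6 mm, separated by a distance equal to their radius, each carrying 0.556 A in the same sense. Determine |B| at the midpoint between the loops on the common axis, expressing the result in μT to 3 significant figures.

B ≈ 6.44 μT

Each loop contributes B = μ₀IR²/[2(R²+z²)^(3/2)] on the axis, with z measured from that loop.
Loop 1 (z = 0.0388 m): B₁ = 3.22×10⁻⁶ T. Loop 2 (z = 0.0388 m): B₂ = 3.22×10⁻⁶ T.
The fields add: B = B₁ + B₂ = 6.44×10⁻⁶ T.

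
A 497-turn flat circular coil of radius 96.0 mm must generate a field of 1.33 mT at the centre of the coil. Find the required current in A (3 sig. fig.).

For an N-turn coil, B = Nμ₀I/(2R) with R = 0.096 m, so I = 2RB/(Nμ₀) = 2 × 0.096 × 1.33×10⁻³ / (497 × 4π×10⁻⁷) = 0.409 A.

I ≈ 0.409 A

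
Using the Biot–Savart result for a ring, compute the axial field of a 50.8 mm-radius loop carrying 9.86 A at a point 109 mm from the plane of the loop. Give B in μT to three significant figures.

B ≈ 9.19 μT

On the axis of a circular loop, B = μ₀IR² / [2(R²+z²)^(3/2)].
R² + z² = (0.0508)² + (0.109)² = 0.01446 m², and (R²+z²)^(3/2) = 1.74×10⁻³ m³.
B = (4π×10⁻⁷ × 9.86 × 0.002581) / (2 × 1.74×10⁻³) = 9.19×10⁻⁶ T.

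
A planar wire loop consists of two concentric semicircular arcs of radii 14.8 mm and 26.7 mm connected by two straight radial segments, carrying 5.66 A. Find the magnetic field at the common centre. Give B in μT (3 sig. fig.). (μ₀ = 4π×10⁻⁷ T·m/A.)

The radial connectors point toward the centre, so dl × r̂ = 0 and they contribute nothing.
Each semicircle gives μ₀I/(4R): inner arc 1.20×10⁻⁴ T, outer arc 6.66×10⁻⁵ T.
The two arcs carry current in opposite angular senses, so their fields oppose: B = |1.20×10⁻⁴ − 6.66×10⁻⁵| = 5.35×10⁻⁵ T.

B ≈ 53.5 μT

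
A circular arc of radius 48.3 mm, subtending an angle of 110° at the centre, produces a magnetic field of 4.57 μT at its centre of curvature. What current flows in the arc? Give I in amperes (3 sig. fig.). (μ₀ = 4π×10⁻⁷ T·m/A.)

For a circular arc, B = μ₀Iφ/(4πR) with φ in radians; here φ = 1.92 rad.
So I = 4πRB/(μ₀φ) = 4π × 0.0483 × 4.57×10⁻⁶ / (4π×10⁻⁷ × 1.92) = 1.15 A.

I ≈ 1.15 A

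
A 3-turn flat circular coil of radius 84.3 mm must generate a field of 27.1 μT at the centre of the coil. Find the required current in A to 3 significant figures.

For an N-turn coil, B = Nμ₀I/(2R) with R = 0.0843 m, so I = 2RB/(Nμ₀) = 2 × 0.0843 × 2.71×10⁻⁵ / (3 × 4π×10⁻⁷) = 1.21 A.

I ≈ 1.21 A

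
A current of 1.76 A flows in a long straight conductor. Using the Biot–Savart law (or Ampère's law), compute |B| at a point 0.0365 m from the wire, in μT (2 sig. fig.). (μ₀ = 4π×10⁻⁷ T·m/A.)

B ≈ 9.6 μT

For an infinitely long straight wire, B = μ₀I/(2πd).
B = (4π×10⁻⁷ × 1.76) / (2π × 0.0365) = 9.64×10⁻⁶ T.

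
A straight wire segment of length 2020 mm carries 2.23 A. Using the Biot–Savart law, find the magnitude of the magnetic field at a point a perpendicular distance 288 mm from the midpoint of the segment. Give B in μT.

For a finite straight segment, B = (μ₀I/4πd)(sinθ₁ + sinθ₂), where θ₁, θ₂ are the angles from the perpendicular to each end.
The perpendicular from the point meets the wire at its midpoint, so each end is L/2 = 1.01 m away along the wire.
sinθ₁ = 1.01/√(1.01²+0.288²) = 0.9617; sinθ₂ = 1.01/√(1.01²+0.288²) = 0.9617.
B = (4π×10⁻⁷ × 2.23) / (4π × 0.288) × (0.9617 + 0.9617) = 1.49×10⁻⁶ T.

B ≈ 1.49 μT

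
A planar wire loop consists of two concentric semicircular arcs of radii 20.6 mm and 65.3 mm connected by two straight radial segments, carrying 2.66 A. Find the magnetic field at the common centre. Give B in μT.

The radial connectors point toward the centre, so dl × r̂ = 0 and they contribute nothing.
Each semicircle gives μ₀I/(4R): inner arc 4.06×10⁻⁵ T, outer arc 1.28×10⁻⁵ T.
The two arcs carry current in opposite angular senses, so their fields oppose: B = |4.06×10⁻⁵ − 1.28×10⁻⁵| = 2.78×10⁻⁵ T.

B ≈ 27.8 μT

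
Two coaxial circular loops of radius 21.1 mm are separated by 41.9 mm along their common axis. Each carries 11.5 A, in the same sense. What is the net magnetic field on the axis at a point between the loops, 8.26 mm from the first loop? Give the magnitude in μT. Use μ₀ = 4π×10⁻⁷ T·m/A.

B ≈ 328 μT

Each loop contributes B = μ₀IR²/[2(R²+z²)^(3/2)] on the axis, with z measured from that loop.
Loop 1 (z = 0.00826 m): B₁ = 2.77×10⁻⁴ T. Loop 2 (z = 0.03364 m): B₂ = 5.14×10⁻⁵ T.
The fields add: B = B₁ + B₂ = 3.28×10⁻⁴ T.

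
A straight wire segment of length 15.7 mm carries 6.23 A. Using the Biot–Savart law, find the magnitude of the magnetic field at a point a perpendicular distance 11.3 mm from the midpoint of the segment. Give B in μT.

For a finite straight segment, B = (μ₀I/4πd)(sinθ₁ + sinθ₂), where θ₁, θ₂ are the angles from the perpendicular to each end.
The perpendicular from the point meets the wire at its midpoint, so each end is L/2 = 0.00785 m away along the wire.
sinθ₁ = 0.00785/√(0.00785²+0.0113²) = 0.5705; sinθ₂ = 0.00785/√(0.00785²+0.0113²) = 0.5705.
B = (4π×10⁻⁷ × 6.23) / (4π × 0.0113) × (0.5705 + 0.5705) = 6.29×10⁻⁵ T.

B ≈ 62.9 μT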